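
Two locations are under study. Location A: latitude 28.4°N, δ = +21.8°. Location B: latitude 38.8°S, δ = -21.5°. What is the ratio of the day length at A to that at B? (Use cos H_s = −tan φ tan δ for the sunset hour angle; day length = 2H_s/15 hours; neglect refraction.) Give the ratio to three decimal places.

A: H_s = arccos(−tan 28.4° · tan 21.8°) = 102.49°, so 2H_s/15 = 13.6653 h.
B: H_s = arccos(−tan -38.8° · tan -21.5°) = 108.46°, so 2H_s/15 = 14.4613 h.
Ratio A/B = 13.6653 / 14.4613 = 0.9450.

0.945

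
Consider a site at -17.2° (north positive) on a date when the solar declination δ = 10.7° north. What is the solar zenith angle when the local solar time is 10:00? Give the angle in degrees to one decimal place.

40.7°

Hour angle H = 15° × (10 − 12) = -30.00°.
With φ = -17.2°, δ = 10.7°, H = -30.00°: sin φ sin δ = -0.0549, cos φ cos δ cos H = 0.8129, so cos θ_z = 0.7580.
θ_z = arccos(0.7580) = 40.71°.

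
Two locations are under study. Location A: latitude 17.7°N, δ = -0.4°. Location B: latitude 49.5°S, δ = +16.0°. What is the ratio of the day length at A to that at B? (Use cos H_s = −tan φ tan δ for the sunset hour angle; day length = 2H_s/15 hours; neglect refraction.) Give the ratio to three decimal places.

A: H_s = arccos(−tan 17.7° · tan -0.4°) = 89.87°, so 2H_s/15 = 11.9827 h.
B: H_s = arccos(−tan -49.5° · tan 16.0°) = 70.38°, so 2H_s/15 = 9.3840 h.
Ratio A/B = 11.9827 / 9.3840 = 1.2769.

1.277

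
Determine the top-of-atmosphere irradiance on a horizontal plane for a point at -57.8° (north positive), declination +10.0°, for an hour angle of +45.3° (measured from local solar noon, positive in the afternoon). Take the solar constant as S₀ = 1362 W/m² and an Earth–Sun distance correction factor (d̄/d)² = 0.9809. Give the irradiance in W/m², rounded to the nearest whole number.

297 W/m²

cos θ_z = sin φ sin δ + cos φ cos δ cos H = (-0.8462)(0.1736) + (0.5329)(0.9848)(0.7034) = 0.2222.
Top-of-atmosphere irradiance = S₀ (d̄/d)² cos θ_z = 1362 × 0.9809 × 0.2222 = 296.86 W/m².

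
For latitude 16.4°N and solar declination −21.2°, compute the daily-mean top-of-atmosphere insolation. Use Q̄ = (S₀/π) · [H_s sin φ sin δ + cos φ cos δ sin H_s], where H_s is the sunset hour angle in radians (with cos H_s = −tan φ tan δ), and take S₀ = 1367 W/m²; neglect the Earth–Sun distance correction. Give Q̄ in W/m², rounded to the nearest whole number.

322 W/m²

−tan φ tan δ = −(0.2943)(-0.3879) = 0.1142; H_s = arccos(0.1142) = 83.44°. In radians, H_s = 1.4563.
H_s sin φ sin δ = 1.4563 × 0.2823 × -0.3616 = -0.1487.
cos φ cos δ sin H_s = 0.9593 × 0.9323 × 0.9935 = 0.8885.
Q̄ = (1367/π) × (-0.1487 + 0.8885) = 435.13 × 0.7398 = 321.91 W/m².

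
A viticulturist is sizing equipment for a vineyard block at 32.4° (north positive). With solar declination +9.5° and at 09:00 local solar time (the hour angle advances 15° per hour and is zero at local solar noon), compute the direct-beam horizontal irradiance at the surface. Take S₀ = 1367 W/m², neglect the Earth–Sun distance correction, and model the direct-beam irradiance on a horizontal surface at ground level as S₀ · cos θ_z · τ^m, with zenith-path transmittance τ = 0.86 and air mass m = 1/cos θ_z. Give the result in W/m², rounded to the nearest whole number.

Hour angle H = 15° × (9 − 12) = -45.00°.
With φ = 32.4°, δ = 9.5°, H = -45.00°: sin φ sin δ = 0.0884, cos φ cos δ cos H = 0.5888, so cos θ_z = 0.6772.
Air mass m = 1/cos θ_z = 1/0.6772 = 1.477; τ^m = 0.86^1.477 = 0.8003.
Surface direct beam = 1367 × 0.6772 × 0.8003 = 740.86 W/m².

741 W/m²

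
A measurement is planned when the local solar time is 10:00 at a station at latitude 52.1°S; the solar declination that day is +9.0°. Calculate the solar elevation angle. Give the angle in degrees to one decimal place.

Hour angle H = 15° × (10 − 12) = -30.00°.
cos θ_z = sin φ sin δ + cos φ cos δ cos H = (-0.7891)(0.1564) + (0.6143)(0.9877)(0.8660) = 0.4020.
θ_z = arccos(0.4020) = 66.30°, so the elevation is 90° − 66.30° = 23.70°.

23.7°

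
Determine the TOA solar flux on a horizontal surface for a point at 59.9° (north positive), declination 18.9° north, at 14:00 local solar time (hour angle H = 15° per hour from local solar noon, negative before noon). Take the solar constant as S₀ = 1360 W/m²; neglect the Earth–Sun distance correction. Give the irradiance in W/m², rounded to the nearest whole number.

Hour angle H = 15° × (14 − 12) = 30.00°.
cos θ_z = sin φ sin δ + cos φ cos δ cos H = (0.8652)(0.3239) + (0.5015)(0.9461)(0.8660) = 0.6911.
Top-of-atmosphere irradiance = S₀ cos θ_z = 1360 × 0.6911 = 939.90 W/m².

940 W/m²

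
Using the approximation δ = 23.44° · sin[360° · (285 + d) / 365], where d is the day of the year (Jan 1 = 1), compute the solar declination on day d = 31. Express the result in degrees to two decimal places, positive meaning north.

360 × (285 + 31) / 365 = 311.671°; sin(311.671°) = -0.7470.
δ = 23.44 × -0.7470 = -17.510° ≈ -17.51°.

-17.51°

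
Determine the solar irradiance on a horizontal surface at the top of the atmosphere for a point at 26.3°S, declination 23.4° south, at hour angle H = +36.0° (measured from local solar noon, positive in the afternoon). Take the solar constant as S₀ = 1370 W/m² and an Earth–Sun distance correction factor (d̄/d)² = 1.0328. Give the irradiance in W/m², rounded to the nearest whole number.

1191 W/m²

With φ = -26.3°, δ = -23.4°, H = 36.00°: sin φ sin δ = 0.1760, cos φ cos δ cos H = 0.6656, so cos θ_z = 0.8416.
Top-of-atmosphere irradiance = S₀ (d̄/d)² cos θ_z = 1370 × 1.0328 × 0.8416 = 1190.81 W/m².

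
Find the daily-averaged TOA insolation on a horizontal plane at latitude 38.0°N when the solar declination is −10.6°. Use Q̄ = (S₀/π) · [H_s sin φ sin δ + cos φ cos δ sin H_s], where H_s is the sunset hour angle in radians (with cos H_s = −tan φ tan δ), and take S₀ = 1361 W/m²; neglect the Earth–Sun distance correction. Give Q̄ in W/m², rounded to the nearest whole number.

cos H_s = −tan(38.0°) · tan(-10.6°) = 0.1462, so H_s = arccos(0.1462) = 81.59°. In radians, H_s = 1.4240.
H_s sin φ sin δ = 1.4240 × 0.6157 × -0.1840 = -0.1613.
cos φ cos δ sin H_s = 0.7880 × 0.9829 × 0.9892 = 0.7662.
Q̄ = (1361/π) × (-0.1613 + 0.7662) = 433.22 × 0.6049 = 262.05 W/m².

262 W/m²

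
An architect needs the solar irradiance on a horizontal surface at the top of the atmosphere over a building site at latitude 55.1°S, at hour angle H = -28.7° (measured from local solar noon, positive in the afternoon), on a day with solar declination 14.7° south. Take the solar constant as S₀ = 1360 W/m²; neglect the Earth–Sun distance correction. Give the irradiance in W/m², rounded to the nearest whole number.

cos θ_z = sin φ sin δ + cos φ cos δ cos H = (-0.8202)(-0.2538) + (0.5721)(0.9673)(0.8771) = 0.6935.
Top-of-atmosphere irradiance = S₀ cos θ_z = 1360 × 0.6935 = 943.16 W/m².

943 W/m²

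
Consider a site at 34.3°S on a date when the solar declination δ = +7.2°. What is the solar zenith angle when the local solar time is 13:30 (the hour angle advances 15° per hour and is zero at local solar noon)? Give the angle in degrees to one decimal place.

46.6°

Hour angle H = 15° × (13.5 − 12) = 22.50°.
With φ = -34.3°, δ = 7.2°, H = 22.50°: sin φ sin δ = -0.0706, cos φ cos δ cos H = 0.7572, so cos θ_z = 0.6866.
θ_z = arccos(0.6866) = 46.64°.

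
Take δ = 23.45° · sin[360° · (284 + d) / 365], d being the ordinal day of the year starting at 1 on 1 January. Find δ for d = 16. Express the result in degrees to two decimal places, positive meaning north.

-21.10°

360 × (284 + 16) / 365 = 295.890°; sin(295.890°) = -0.8996.
δ = 23.45 × -0.8996 = -21.096° ≈ -21.10°.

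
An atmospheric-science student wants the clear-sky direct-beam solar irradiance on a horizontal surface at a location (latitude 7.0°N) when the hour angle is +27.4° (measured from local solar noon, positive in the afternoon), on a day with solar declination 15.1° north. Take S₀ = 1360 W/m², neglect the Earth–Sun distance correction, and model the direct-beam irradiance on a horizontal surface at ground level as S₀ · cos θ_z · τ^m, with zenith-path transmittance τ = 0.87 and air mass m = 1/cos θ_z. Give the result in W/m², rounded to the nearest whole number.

1025 W/m²

cos θ_z = sin φ sin δ + cos φ cos δ cos H = (0.1219)(0.2605) + (0.9925)(0.9655)(0.8878) = 0.8825.
Air mass m = 1/cos θ_z = 1/0.8825 = 1.133; τ^m = 0.87^1.133 = 0.8540.
Surface direct beam = 1360 × 0.8825 × 0.8540 = 1024.97 W/m².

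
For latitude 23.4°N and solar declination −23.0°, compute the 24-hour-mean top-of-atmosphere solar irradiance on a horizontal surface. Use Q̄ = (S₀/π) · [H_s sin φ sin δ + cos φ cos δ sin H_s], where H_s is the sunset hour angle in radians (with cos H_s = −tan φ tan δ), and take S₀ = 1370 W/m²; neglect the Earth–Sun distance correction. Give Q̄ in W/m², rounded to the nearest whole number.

The sunset hour angle satisfies cos H_s = −tan φ tan δ = 0.1837, giving H_s = 79.41°. In radians, H_s = 1.3860.
H_s sin φ sin δ = 1.3860 × 0.3971 × -0.3907 = -0.2150.
cos φ cos δ sin H_s = 0.9178 × 0.9205 × 0.9830 = 0.8305.
Q̄ = (1370/π) × (-0.2150 + 0.8305) = 436.08 × 0.6155 = 268.41 W/m².

268 W/m²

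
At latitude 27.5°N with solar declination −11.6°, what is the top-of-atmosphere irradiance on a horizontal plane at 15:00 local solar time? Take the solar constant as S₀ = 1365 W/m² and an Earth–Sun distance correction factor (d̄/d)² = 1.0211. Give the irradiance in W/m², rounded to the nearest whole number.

Hour angle H = 15° × (15 − 12) = 45.00°.
cos θ_z = sin(27.5°) sin(-11.6°) + cos(27.5°) cos(-11.6°) cos(45.00°) = -0.0928 + 0.6144 = 0.5216.
Top-of-atmosphere irradiance = S₀ (d̄/d)² cos θ_z = 1365 × 1.0211 × 0.5216 = 727.01 W/m².

727 W/m²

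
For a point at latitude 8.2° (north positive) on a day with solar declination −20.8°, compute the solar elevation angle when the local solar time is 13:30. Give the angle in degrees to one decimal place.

Hour angle H = 15° × (13.5 − 12) = 22.50°.
With φ = 8.2°, δ = -20.8°, H = 22.50°: sin φ sin δ = -0.0506, cos φ cos δ cos H = 0.8548, so cos θ_z = 0.8042.
θ_z = arccos(0.8042) = 36.47°, so the elevation is 90° − 36.47° = 53.53°.

53.5°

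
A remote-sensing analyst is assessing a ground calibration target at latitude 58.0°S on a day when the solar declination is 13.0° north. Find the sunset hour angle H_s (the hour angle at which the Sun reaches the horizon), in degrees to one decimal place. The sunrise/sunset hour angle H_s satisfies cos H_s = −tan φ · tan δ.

68.3°

The sunset hour angle satisfies cos H_s = −tan φ tan δ = 0.3695, giving H_s = 68.32°.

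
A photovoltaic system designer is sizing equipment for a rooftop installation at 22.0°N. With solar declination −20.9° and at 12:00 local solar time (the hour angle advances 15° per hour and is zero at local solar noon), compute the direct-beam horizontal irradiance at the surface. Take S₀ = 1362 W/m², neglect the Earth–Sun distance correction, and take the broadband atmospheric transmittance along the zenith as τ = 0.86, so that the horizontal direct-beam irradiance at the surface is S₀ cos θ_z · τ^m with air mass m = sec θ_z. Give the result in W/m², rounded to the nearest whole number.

812 W/m²

Hour angle H = 15° × (12 − 12) = 0.00°.
With φ = 22.0°, δ = -20.9°, H = 0.00°: sin φ sin δ = -0.1336, cos φ cos δ cos H = 0.8662, so cos θ_z = 0.7326.
Air mass m = 1/cos θ_z = 1/0.7326 = 1.365; τ^m = 0.86^1.365 = 0.8139.
Surface direct beam = 1362 × 0.7326 × 0.8139 = 812.11 W/m².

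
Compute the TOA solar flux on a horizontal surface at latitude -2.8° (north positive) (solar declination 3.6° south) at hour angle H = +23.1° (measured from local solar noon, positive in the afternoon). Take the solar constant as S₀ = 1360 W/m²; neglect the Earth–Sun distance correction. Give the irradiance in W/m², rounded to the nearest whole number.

With φ = -2.8°, δ = -3.6°, H = 23.10°: sin φ sin δ = 0.0031, cos φ cos δ cos H = 0.9169, so cos θ_z = 0.9200.
Top-of-atmosphere irradiance = S₀ cos θ_z = 1360 × 0.9200 = 1251.20 W/m².

1251 W/m²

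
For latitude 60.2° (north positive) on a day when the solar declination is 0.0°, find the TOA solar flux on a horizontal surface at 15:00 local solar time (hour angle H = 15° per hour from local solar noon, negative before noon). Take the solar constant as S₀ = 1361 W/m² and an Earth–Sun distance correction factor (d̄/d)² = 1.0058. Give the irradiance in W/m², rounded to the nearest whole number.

Hour angle H = 15° × (15 − 12) = 45.00°.
cos θ_z = sin φ sin δ + cos φ cos δ cos H = (0.8678)(0.0000) + (0.4970)(1.0000)(0.7071) = 0.3514.
Top-of-atmosphere irradiance = S₀ (d̄/d)² cos θ_z = 1361 × 1.0058 × 0.3514 = 481.03 W/m².

481 W/m²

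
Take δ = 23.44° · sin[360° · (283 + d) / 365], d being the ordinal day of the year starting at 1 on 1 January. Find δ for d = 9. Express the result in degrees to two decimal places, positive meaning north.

360 × (283 + 9) / 365 = 288.000°; sin(288.000°) = -0.9511.
δ = 23.44 × -0.9511 = -22.294° ≈ -22.29°.

-22.29°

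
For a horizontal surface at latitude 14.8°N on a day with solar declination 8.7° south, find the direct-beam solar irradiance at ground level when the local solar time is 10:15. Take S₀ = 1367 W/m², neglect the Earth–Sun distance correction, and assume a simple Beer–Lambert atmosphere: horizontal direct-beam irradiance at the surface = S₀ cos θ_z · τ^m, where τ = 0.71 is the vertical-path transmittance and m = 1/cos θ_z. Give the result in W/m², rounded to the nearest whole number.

Hour angle H = 15° × (10.25 − 12) = -26.25°.
cos θ_z = sin(14.8°) sin(-8.7°) + cos(14.8°) cos(-8.7°) cos(-26.25°) = -0.0386 + 0.8571 = 0.8185.
Air mass m = 1/cos θ_z = 1/0.8185 = 1.222; τ^m = 0.71^1.222 = 0.6580.
Surface direct beam = 1367 × 0.8185 × 0.6580 = 736.23 W/m².

736 W/m²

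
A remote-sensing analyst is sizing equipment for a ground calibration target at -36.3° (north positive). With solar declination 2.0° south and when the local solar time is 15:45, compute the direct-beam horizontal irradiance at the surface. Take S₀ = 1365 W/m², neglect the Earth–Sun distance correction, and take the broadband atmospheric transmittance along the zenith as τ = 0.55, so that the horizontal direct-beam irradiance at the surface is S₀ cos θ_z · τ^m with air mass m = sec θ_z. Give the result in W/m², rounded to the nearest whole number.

Hour angle H = 15° × (15.75 − 12) = 56.25°.
With φ = -36.3°, δ = -2.0°, H = 56.25°: sin φ sin δ = 0.0207, cos φ cos δ cos H = 0.4475, so cos θ_z = 0.4682.
Air mass m = 1/cos θ_z = 1/0.4682 = 2.136; τ^m = 0.55^2.136 = 0.2789.
Surface direct beam = 1365 × 0.4682 × 0.2789 = 178.24 W/m².

178 W/m²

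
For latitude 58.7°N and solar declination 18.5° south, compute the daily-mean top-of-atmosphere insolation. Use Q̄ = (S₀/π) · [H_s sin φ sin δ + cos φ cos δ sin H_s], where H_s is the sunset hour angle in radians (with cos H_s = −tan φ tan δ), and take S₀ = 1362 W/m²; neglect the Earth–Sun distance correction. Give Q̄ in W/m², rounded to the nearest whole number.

62 W/m²

The sunset hour angle satisfies cos H_s = −tan φ tan δ = 0.5503, giving H_s = 56.61°. In radians, H_s = 0.9880.
H_s sin φ sin δ = 0.9880 × 0.8545 × -0.3173 = -0.2679.
cos φ cos δ sin H_s = 0.5195 × 0.9483 × 0.8349 = 0.4113.
Q̄ = (1362/π) × (-0.2679 + 0.4113) = 433.54 × 0.1434 = 62.17 W/m².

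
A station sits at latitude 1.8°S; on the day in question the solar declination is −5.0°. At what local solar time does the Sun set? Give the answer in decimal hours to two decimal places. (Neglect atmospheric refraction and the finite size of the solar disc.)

18.01 h

The sunset hour angle satisfies cos H_s = −tan φ tan δ = -0.0027, giving H_s = 90.15°.
Sunset is at 12 + H_s/15 = 12 + 6.010 = 18.010 h local solar time.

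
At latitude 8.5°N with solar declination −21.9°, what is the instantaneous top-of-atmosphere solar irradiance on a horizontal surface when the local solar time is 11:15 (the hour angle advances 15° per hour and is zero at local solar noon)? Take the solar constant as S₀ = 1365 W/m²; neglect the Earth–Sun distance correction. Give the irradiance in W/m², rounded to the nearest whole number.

Hour angle H = 15° × (11.25 − 12) = -11.25°.
cos θ_z = sin φ sin δ + cos φ cos δ cos H = (0.1478)(-0.3730) + (0.9890)(0.9278)(0.9808) = 0.8448.
Top-of-atmosphere irradiance = S₀ cos θ_z = 1365 × 0.8448 = 1153.15 W/m².

1153 W/m²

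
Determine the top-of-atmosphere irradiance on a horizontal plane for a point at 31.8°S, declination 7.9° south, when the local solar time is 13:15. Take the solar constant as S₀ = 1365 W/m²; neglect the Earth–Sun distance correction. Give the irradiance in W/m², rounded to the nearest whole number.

Hour angle H = 15° × (13.25 − 12) = 18.75°.
With φ = -31.8°, δ = -7.9°, H = 18.75°: sin φ sin δ = 0.0724, cos φ cos δ cos H = 0.7972, so cos θ_z = 0.8696.
Top-of-atmosphere irradiance = S₀ cos θ_z = 1365 × 0.8696 = 1187.00 W/m².

1187 W/m²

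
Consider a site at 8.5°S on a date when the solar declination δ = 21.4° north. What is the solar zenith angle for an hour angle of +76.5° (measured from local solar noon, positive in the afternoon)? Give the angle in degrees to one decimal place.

cos θ_z = sin φ sin δ + cos φ cos δ cos H = (-0.1478)(0.3649) + (0.9890)(0.9311)(0.2334) = 0.1610.
θ_z = arccos(0.1610) = 80.74°.

80.7°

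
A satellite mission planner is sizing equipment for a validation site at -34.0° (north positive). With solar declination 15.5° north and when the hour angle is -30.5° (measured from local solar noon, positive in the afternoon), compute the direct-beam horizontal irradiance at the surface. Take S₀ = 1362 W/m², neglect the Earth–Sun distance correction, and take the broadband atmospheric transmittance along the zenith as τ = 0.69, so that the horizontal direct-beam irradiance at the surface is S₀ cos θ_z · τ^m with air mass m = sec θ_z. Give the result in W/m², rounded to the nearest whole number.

With φ = -34.0°, δ = 15.5°, H = -30.50°: sin φ sin δ = -0.1494, cos φ cos δ cos H = 0.6883, so cos θ_z = 0.5389.
Air mass m = 1/cos θ_z = 1/0.5389 = 1.856; τ^m = 0.69^1.856 = 0.5022.
Surface direct beam = 1362 × 0.5389 × 0.5022 = 368.61 W/m².

369 W/m²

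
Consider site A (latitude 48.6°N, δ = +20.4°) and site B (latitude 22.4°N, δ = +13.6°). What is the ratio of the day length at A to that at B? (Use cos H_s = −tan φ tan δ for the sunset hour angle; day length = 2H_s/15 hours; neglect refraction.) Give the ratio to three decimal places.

1.201

A: H_s = arccos(−tan 48.6° · tan 20.4°) = 114.95°, so 2H_s/15 = 15.3267 h.
B: H_s = arccos(−tan 22.4° · tan 13.6°) = 95.72°, so 2H_s/15 = 12.7627 h.
Ratio A/B = 15.3267 / 12.7627 = 1.2009.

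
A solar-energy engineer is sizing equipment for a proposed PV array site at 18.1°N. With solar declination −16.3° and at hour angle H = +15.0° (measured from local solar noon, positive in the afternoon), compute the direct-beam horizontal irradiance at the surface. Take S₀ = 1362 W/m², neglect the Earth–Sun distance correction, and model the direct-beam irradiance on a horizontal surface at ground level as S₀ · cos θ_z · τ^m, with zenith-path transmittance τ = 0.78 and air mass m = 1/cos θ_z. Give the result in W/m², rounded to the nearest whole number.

791 W/m²

cos θ_z = sin φ sin δ + cos φ cos δ cos H = (0.3107)(-0.2807) + (0.9505)(0.9598)(0.9659) = 0.7940.
Air mass m = 1/cos θ_z = 1/0.7940 = 1.259; τ^m = 0.78^1.259 = 0.7314.
Surface direct beam = 1362 × 0.7940 × 0.7314 = 790.96 W/m².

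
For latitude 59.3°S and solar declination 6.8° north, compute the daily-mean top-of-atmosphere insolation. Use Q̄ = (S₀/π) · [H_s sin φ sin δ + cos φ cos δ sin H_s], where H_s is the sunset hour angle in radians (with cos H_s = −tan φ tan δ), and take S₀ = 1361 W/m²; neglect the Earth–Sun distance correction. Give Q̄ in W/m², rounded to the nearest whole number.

cos H_s = −tan(-59.3°) · tan(6.8°) = 0.2008, so H_s = arccos(0.2008) = 78.42°. In radians, H_s = 1.3687.
H_s sin φ sin δ = 1.3687 × -0.8599 × 0.1184 = -0.1394.
cos φ cos δ sin H_s = 0.5105 × 0.9930 × 0.9796 = 0.4966.
Q̄ = (1361/π) × (-0.1394 + 0.4966) = 433.22 × 0.3572 = 154.75 W/m².

155 W/m²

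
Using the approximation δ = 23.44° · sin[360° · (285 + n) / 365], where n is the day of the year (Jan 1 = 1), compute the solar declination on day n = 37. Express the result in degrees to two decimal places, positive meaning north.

360 × (285 + 37) / 365 = 317.589°; sin(317.589°) = -0.6744.
δ = 23.44 × -0.6744 = -15.808° ≈ -15.81°.

-15.81°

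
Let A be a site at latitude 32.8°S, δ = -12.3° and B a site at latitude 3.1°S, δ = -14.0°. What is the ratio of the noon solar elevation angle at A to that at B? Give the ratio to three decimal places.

0.879

A: 90° − |-32.8 − (-12.3)| = 69.50°.
B: 90° − |-3.1 − (-14.0)| = 79.10°.
Ratio A/B = 69.5000 / 79.1000 = 0.8786.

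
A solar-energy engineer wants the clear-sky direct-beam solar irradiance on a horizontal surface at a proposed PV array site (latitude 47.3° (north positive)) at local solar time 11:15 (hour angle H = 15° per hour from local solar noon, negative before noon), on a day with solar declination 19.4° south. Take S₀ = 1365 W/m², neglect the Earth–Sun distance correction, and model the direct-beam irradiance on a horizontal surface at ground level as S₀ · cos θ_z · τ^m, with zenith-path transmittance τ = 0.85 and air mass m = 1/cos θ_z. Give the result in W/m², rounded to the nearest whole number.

342 W/m²

Hour angle H = 15° × (11.25 − 12) = -11.25°.
With φ = 47.3°, δ = -19.4°, H = -11.25°: sin φ sin δ = -0.2441, cos φ cos δ cos H = 0.6274, so cos θ_z = 0.3833.
Air mass m = 1/cos θ_z = 1/0.3833 = 2.609; τ^m = 0.85^2.609 = 0.6544.
Surface direct beam = 1365 × 0.3833 × 0.6544 = 342.39 W/m².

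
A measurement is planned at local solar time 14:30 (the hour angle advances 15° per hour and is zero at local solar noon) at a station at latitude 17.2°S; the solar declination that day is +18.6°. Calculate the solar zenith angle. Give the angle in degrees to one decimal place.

Hour angle H = 15° × (14.5 − 12) = 37.50°.
cos θ_z = sin φ sin δ + cos φ cos δ cos H = (-0.2957)(0.3190) + (0.9553)(0.9478)(0.7934) = 0.6240.
θ_z = arccos(0.6240) = 51.39°.

51.4°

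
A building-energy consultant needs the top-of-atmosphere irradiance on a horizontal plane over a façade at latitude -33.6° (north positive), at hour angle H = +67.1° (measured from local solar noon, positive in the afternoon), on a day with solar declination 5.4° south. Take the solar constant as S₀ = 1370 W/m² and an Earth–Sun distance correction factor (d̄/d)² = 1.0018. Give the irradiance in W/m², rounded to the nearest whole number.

With φ = -33.6°, δ = -5.4°, H = 67.10°: sin φ sin δ = 0.0521, cos φ cos δ cos H = 0.3227, so cos θ_z = 0.3748.
Top-of-atmosphere irradiance = S₀ (d̄/d)² cos θ_z = 1370 × 1.0018 × 0.3748 = 514.40 W/m².

514 W/m²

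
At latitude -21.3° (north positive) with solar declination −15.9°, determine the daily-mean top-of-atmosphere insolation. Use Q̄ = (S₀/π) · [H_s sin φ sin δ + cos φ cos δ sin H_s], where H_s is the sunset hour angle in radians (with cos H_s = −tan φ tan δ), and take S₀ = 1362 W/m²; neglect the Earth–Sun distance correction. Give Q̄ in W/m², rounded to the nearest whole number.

−tan φ tan δ = −(-0.3899)(-0.2849) = -0.1111; H_s = arccos(-0.1111) = 96.38°. In radians, H_s = 1.6821.
H_s sin φ sin δ = 1.6821 × -0.3633 × -0.2740 = 0.1674.
cos φ cos δ sin H_s = 0.9317 × 0.9617 × 0.9938 = 0.8905.
Q̄ = (1362/π) × (0.1674 + 0.8905) = 433.54 × 1.0579 = 458.64 W/m².

459 W/m²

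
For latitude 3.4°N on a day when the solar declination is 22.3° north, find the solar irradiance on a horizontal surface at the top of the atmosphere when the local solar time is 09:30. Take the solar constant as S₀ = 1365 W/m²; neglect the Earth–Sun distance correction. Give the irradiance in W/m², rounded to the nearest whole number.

1031 W/m²

Hour angle H = 15° × (9.5 − 12) = -37.50°.
cos θ_z = sin φ sin δ + cos φ cos δ cos H = (0.0593)(0.3795) + (0.9982)(0.9252)(0.7934) = 0.7552.
Top-of-atmosphere irradiance = S₀ cos θ_z = 1365 × 0.7552 = 1030.85 W/m².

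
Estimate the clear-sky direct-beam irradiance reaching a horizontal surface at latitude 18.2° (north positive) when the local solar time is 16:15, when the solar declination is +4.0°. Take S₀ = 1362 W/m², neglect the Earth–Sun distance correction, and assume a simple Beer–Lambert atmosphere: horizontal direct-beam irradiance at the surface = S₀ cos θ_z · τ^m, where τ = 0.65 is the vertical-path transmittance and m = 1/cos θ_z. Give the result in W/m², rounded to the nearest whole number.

Hour angle H = 15° × (16.25 − 12) = 63.75°.
cos θ_z = sin(18.2°) sin(4.0°) + cos(18.2°) cos(4.0°) cos(63.75°) = 0.0218 + 0.4191 = 0.4409.
Air mass m = 1/cos θ_z = 1/0.4409 = 2.268; τ^m = 0.65^2.268 = 0.3764.
Surface direct beam = 1362 × 0.4409 × 0.3764 = 226.03 W/m².

226 W/m²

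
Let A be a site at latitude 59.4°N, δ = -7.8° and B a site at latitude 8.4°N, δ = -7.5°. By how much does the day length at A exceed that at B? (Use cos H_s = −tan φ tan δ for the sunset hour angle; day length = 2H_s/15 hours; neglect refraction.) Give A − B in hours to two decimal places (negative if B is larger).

-1.64 h

A: H_s = arccos(−tan 59.4° · tan -7.8°) = 76.61°, so 2H_s/15 = 10.2147 h.
B: H_s = arccos(−tan 8.4° · tan -7.5°) = 88.89°, so 2H_s/15 = 11.8520 h.
A − B = 10.2147 − 11.8520 = -1.6373 h.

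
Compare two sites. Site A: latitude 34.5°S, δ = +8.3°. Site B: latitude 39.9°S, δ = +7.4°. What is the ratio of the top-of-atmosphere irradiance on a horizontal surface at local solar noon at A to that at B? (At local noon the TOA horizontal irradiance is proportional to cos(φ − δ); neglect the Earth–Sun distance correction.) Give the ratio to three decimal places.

A: cos θ_z = cos(-34.5° − (8.3°)) = 0.7337.
B: cos θ_z = cos(-39.9° − (7.4°)) = 0.6782.
Ratio A/B = 0.7337 / 0.6782 = 1.0818.

1.082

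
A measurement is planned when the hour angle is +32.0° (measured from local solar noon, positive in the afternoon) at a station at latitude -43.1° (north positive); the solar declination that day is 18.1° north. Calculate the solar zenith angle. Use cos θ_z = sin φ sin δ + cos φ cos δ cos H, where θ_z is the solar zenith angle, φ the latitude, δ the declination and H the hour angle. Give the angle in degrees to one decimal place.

67.9°

cos θ_z = sin φ sin δ + cos φ cos δ cos H = (-0.6833)(0.3107) + (0.7302)(0.9505)(0.8480) = 0.3763.
θ_z = arccos(0.3763) = 67.90°.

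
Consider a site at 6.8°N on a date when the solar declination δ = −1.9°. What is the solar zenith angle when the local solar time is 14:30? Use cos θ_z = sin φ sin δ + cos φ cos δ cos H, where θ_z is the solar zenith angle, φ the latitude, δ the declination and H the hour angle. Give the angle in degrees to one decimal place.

Hour angle H = 15° × (14.5 − 12) = 37.50°.
cos θ_z = sin φ sin δ + cos φ cos δ cos H = (0.1184)(-0.0332) + (0.9930)(0.9995)(0.7934) = 0.7835.
θ_z = arccos(0.7835) = 38.42°.

38.4°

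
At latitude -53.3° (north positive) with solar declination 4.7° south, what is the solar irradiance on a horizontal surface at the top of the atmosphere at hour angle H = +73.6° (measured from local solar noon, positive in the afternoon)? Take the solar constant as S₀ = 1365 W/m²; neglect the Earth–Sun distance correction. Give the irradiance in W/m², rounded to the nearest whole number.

cos θ_z = sin(-53.3°) sin(-4.7°) + cos(-53.3°) cos(-4.7°) cos(73.60°) = 0.0657 + 0.1682 = 0.2339.
Top-of-atmosphere irradiance = S₀ cos θ_z = 1365 × 0.2339 = 319.27 W/m².

319 W/m²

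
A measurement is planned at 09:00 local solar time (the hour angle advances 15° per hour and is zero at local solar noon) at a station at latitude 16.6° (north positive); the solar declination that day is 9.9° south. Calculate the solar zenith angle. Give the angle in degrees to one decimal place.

51.8°

Hour angle H = 15° × (9 − 12) = -45.00°.
With φ = 16.6°, δ = -9.9°, H = -45.00°: sin φ sin δ = -0.0491, cos φ cos δ cos H = 0.6675, so cos θ_z = 0.6184.
θ_z = arccos(0.6184) = 51.80°.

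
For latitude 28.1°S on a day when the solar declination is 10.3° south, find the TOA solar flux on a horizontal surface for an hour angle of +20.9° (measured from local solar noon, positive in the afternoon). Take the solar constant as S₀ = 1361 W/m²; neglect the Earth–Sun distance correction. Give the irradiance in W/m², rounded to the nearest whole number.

With φ = -28.1°, δ = -10.3°, H = 20.90°: sin φ sin δ = 0.0842, cos φ cos δ cos H = 0.8108, so cos θ_z = 0.8950.
Top-of-atmosphere irradiance = S₀ cos θ_z = 1361 × 0.8950 = 1218.10 W/m².

1218 W/m²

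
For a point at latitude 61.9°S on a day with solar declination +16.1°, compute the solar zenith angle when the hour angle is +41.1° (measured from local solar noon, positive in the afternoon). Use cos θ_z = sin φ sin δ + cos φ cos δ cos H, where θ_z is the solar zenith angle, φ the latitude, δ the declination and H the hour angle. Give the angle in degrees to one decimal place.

With φ = -61.9°, δ = 16.1°, H = 41.10°: sin φ sin δ = -0.2446, cos φ cos δ cos H = 0.3410, so cos θ_z = 0.0964.
θ_z = arccos(0.0964) = 84.47°.

84.5°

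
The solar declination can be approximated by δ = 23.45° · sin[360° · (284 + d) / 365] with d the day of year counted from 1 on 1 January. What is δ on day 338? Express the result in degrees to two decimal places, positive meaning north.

-22.48°

360 × (284 + 338) / 365 = 613.479°; sin(613.479°) = -0.9587.
δ = 23.45 × -0.9587 = -22.482° ≈ -22.48°.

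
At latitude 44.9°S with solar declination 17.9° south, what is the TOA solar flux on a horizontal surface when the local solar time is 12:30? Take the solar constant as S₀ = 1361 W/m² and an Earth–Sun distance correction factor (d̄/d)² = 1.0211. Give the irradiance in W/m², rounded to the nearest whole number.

Hour angle H = 15° × (12.5 − 12) = 7.50°.
cos θ_z = sin(-44.9°) sin(-17.9°) + cos(-44.9°) cos(-17.9°) cos(7.50°) = 0.2170 + 0.6683 = 0.8853.
Top-of-atmosphere irradiance = S₀ (d̄/d)² cos θ_z = 1361 × 1.0211 × 0.8853 = 1230.32 W/m².

1230 W/m²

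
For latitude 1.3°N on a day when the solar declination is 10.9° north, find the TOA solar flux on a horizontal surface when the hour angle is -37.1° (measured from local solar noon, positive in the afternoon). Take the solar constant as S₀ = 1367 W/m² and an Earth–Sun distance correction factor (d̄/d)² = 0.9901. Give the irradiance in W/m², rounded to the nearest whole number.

1066 W/m²

With φ = 1.3°, δ = 10.9°, H = -37.10°: sin φ sin δ = 0.0043, cos φ cos δ cos H = 0.7830, so cos θ_z = 0.7873.
Top-of-atmosphere irradiance = S₀ (d̄/d)² cos θ_z = 1367 × 0.9901 × 0.7873 = 1065.58 W/m².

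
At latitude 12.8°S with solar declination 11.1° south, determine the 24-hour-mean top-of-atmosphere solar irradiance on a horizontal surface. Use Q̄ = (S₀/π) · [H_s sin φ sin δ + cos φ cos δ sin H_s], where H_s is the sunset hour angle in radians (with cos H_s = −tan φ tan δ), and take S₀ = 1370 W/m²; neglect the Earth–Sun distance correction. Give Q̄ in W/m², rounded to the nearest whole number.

447 W/m²

−tan φ tan δ = −(-0.2272)(-0.1962) = -0.0446; H_s = arccos(-0.0446) = 92.56°. In radians, H_s = 1.6155.
H_s sin φ sin δ = 1.6155 × -0.2215 × -0.1925 = 0.0689.
cos φ cos δ sin H_s = 0.9751 × 0.9813 × 0.9990 = 0.9559.
Q̄ = (1370/π) × (0.0689 + 0.9559) = 436.08 × 1.0248 = 446.89 W/m².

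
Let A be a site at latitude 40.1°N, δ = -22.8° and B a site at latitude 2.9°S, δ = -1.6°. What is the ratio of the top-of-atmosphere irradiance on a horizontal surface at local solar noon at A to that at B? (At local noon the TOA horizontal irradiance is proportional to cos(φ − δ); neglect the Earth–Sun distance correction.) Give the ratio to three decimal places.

A: cos θ_z = cos(40.1° − (-22.8°)) = 0.4555.
B: cos θ_z = cos(-2.9° − (-1.6°)) = 0.9997.
Ratio A/B = 0.4555 / 0.9997 = 0.4556.

0.456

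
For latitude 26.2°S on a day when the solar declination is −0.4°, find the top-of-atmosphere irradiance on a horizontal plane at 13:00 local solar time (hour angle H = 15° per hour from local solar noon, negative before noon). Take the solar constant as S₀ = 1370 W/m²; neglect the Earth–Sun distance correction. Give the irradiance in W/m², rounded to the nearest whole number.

1192 W/m²

Hour angle H = 15° × (13 − 12) = 15.00°.
cos θ_z = sin φ sin δ + cos φ cos δ cos H = (-0.4415)(-0.0070) + (0.8973)(1.0000)(0.9659) = 0.8698.
Top-of-atmosphere irradiance = S₀ cos θ_z = 1370 × 0.8698 = 1191.63 W/m².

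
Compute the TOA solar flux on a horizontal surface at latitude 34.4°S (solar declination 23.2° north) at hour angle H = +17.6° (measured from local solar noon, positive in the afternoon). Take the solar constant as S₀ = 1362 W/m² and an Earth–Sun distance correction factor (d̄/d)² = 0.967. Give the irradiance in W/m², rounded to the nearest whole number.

659 W/m²

cos θ_z = sin φ sin δ + cos φ cos δ cos H = (-0.5650)(0.3939) + (0.8251)(0.9191)(0.9532) = 0.5003.
Top-of-atmosphere irradiance = S₀ (d̄/d)² cos θ_z = 1362 × 0.967 × 0.5003 = 658.92 W/m².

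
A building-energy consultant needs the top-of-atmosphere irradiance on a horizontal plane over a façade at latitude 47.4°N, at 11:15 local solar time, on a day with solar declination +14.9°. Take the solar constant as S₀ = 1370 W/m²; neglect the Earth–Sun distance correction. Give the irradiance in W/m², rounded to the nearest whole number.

1138 W/m²

Hour angle H = 15° × (11.25 − 12) = -11.25°.
cos θ_z = sin φ sin δ + cos φ cos δ cos H = (0.7361)(0.2571) + (0.6769)(0.9664)(0.9808) = 0.8308.
Top-of-atmosphere irradiance = S₀ cos θ_z = 1370 × 0.8308 = 1138.20 W/m².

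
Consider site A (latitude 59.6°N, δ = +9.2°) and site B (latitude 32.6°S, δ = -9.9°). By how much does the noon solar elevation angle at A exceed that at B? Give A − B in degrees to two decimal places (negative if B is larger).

A: 90° − |59.6 − (9.2)| = 39.60°.
B: 90° − |-32.6 − (-9.9)| = 67.30°.
A − B = 39.60 − 67.30 = -27.70°.

-27.70°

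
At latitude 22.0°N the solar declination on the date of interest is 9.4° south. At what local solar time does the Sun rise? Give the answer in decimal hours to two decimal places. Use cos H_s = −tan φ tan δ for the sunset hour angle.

6.26 h

−tan φ tan δ = −(0.4040)(-0.1655) = 0.0669; H_s = arccos(0.0669) = 86.16°.
Sunrise is at 12 − H_s/15 = 12 − 5.744 = 6.256 h local solar time.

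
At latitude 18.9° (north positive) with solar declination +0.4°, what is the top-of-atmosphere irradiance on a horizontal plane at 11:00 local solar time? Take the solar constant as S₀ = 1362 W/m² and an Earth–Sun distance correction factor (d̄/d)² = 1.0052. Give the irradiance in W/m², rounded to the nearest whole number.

1254 W/m²

Hour angle H = 15° × (11 − 12) = -15.00°.
cos θ_z = sin(18.9°) sin(0.4°) + cos(18.9°) cos(0.4°) cos(-15.00°) = 0.0023 + 0.9138 = 0.9161.
Top-of-atmosphere irradiance = S₀ (d̄/d)² cos θ_z = 1362 × 1.0052 × 0.9161 = 1254.22 W/m².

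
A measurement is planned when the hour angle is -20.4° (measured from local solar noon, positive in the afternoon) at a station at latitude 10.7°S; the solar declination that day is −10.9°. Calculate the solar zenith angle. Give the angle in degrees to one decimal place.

20.0°

With φ = -10.7°, δ = -10.9°, H = -20.40°: sin φ sin δ = 0.0351, cos φ cos δ cos H = 0.9044, so cos θ_z = 0.9395.
θ_z = arccos(0.9395) = 20.03°.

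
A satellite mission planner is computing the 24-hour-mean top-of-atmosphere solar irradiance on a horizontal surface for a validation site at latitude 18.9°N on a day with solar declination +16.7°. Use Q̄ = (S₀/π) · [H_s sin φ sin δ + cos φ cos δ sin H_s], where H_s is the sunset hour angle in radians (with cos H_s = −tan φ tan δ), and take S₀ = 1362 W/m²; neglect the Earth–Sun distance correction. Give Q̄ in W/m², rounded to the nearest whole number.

cos H_s = −tan(18.9°) · tan(16.7°) = -0.1027, so H_s = arccos(-0.1027) = 95.89°. In radians, H_s = 1.6736.
H_s sin φ sin δ = 1.6736 × 0.3239 × 0.2874 = 0.1558.
cos φ cos δ sin H_s = 0.9461 × 0.9578 × 0.9947 = 0.9014.
Q̄ = (1362/π) × (0.1558 + 0.9014) = 433.54 × 1.0572 = 458.34 W/m².

458 W/m²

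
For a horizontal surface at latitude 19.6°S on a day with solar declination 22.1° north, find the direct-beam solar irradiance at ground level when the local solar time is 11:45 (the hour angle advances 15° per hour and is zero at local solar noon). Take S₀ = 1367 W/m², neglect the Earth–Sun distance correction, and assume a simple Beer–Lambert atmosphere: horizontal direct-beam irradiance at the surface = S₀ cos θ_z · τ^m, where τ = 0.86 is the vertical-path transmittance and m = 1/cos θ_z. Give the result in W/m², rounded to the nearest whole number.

Hour angle H = 15° × (11.75 − 12) = -3.75°.
cos θ_z = sin(-19.6°) sin(22.1°) + cos(-19.6°) cos(22.1°) cos(-3.75°) = -0.1262 + 0.8710 = 0.7448.
Air mass m = 1/cos θ_z = 1/0.7448 = 1.343; τ^m = 0.86^1.343 = 0.8166.
Surface direct beam = 1367 × 0.7448 × 0.8166 = 831.41 W/m².

831 W/m²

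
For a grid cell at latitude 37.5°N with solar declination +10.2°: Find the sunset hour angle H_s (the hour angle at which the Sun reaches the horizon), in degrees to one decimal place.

97.9°

cos H_s = −tan(37.5°) · tan(10.2°) = -0.1381, so H_s = arccos(-0.1381) = 97.94°.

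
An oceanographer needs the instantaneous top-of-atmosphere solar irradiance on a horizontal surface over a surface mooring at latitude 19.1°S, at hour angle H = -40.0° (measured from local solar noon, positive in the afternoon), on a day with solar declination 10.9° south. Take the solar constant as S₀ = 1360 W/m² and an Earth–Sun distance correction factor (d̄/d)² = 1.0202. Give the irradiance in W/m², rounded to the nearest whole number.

1072 W/m²

With φ = -19.1°, δ = -10.9°, H = -40.00°: sin φ sin δ = 0.0619, cos φ cos δ cos H = 0.7108, so cos θ_z = 0.7727.
Top-of-atmosphere irradiance = S₀ (d̄/d)² cos θ_z = 1360 × 1.0202 × 0.7727 = 1072.10 W/m².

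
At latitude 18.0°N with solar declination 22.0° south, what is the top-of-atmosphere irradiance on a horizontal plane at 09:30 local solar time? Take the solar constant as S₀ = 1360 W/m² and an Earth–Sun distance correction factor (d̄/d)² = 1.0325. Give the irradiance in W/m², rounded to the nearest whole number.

Hour angle H = 15° × (9.5 − 12) = -37.50°.
cos θ_z = sin φ sin δ + cos φ cos δ cos H = (0.3090)(-0.3746) + (0.9511)(0.9272)(0.7934) = 0.5839.
Top-of-atmosphere irradiance = S₀ (d̄/d)² cos θ_z = 1360 × 1.0325 × 0.5839 = 819.91 W/m².

820 W/m²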